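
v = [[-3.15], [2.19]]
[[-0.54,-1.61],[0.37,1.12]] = v@ [[0.17, 0.51]]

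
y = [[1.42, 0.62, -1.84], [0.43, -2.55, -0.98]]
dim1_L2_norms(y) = [2.41, 2.77]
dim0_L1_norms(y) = [1.85, 3.17, 2.82]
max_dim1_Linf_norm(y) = 2.55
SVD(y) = [[0.36, 0.93],  [0.93, -0.36]] @ diag([2.8224108224185205, 2.338417659336075]) @ [[0.32, -0.77, -0.56], [0.5, 0.64, -0.59]]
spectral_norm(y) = 2.82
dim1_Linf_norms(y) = [1.84, 2.55]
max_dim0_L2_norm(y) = 2.62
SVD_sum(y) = [[0.32, -0.77, -0.56], [0.85, -2.02, -1.47]] + [[1.10,1.39,-1.28], [-0.42,-0.53,0.49]]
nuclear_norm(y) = 5.16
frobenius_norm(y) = 3.67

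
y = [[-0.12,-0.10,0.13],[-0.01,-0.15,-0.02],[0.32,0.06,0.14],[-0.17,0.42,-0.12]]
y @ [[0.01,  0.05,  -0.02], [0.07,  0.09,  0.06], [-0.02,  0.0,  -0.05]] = [[-0.01, -0.02, -0.01], [-0.01, -0.01, -0.01], [0.0, 0.02, -0.01], [0.03, 0.03, 0.03]]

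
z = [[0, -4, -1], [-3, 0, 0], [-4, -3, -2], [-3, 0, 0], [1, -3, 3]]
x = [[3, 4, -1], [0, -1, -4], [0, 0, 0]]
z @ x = [[0, 4, 16], [-9, -12, 3], [-12, -13, 16], [-9, -12, 3], [3, 7, 11]]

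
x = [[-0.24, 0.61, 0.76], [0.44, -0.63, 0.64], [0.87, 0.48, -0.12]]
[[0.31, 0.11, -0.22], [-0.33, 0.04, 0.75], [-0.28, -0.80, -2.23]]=x @ [[-0.46, -0.70, -1.55], [0.26, -0.35, -1.69], [0.05, 0.20, 0.58]]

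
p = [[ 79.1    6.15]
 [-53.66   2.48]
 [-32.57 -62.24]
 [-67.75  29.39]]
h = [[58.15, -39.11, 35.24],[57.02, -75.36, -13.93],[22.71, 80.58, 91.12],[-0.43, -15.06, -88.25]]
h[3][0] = -0.43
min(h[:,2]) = -88.25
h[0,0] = 58.15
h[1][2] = -13.93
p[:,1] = [6.15, 2.48, -62.24, 29.39]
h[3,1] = -15.06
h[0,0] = 58.15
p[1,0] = -53.66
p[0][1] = 6.15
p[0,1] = 6.15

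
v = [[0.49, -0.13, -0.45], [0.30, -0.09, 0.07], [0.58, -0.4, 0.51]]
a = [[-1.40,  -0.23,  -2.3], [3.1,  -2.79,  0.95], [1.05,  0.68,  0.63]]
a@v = [[-2.09, 1.12, -0.56],[1.23, -0.53, -1.11],[1.08, -0.45, -0.10]]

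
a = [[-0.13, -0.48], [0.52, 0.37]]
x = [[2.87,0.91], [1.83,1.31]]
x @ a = [[0.1, -1.04], [0.44, -0.39]]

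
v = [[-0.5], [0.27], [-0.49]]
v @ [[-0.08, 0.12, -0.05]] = [[0.04, -0.06, 0.02],  [-0.02, 0.03, -0.01],  [0.04, -0.06, 0.02]]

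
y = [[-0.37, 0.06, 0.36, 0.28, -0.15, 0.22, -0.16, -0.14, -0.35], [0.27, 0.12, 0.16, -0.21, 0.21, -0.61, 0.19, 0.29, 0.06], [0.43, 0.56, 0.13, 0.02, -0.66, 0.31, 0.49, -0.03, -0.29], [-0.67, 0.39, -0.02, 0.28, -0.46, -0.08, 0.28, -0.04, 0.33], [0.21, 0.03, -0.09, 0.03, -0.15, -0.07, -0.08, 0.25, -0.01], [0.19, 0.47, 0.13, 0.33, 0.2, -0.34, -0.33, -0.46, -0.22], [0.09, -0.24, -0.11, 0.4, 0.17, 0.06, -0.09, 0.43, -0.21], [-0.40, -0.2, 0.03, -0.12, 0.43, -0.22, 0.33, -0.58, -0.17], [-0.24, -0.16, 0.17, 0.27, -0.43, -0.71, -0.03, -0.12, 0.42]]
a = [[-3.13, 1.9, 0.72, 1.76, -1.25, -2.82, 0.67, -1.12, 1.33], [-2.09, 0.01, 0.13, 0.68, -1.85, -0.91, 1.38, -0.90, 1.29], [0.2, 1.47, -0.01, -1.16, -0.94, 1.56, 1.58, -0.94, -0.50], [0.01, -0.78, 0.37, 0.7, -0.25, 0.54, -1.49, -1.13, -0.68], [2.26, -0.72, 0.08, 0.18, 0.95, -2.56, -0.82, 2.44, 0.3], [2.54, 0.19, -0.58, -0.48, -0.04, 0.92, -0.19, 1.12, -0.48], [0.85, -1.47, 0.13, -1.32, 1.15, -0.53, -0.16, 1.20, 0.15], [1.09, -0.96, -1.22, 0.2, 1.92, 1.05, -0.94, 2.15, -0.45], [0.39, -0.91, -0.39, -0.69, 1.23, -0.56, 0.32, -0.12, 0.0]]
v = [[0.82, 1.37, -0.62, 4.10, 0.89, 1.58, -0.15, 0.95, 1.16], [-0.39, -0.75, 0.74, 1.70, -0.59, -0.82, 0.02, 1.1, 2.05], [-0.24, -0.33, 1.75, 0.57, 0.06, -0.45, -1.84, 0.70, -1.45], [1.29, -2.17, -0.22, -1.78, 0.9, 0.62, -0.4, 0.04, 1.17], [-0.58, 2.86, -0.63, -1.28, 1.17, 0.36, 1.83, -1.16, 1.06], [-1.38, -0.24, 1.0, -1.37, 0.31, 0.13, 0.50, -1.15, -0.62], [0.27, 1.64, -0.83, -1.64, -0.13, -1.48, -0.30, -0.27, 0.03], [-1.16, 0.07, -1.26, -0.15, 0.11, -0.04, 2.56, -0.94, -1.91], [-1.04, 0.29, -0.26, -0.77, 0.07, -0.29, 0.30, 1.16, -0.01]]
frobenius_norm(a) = 10.69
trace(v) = 0.09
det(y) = 0.02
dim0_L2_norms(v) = [2.7, 4.27, 2.79, 5.48, 1.86, 2.49, 3.73, 2.75, 3.77]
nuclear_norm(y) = 7.21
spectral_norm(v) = 6.27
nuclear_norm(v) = 26.34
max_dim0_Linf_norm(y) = 0.71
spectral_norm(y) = 1.33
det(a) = -20.06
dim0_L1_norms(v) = [7.17, 9.72, 7.31, 13.36, 4.23, 5.77, 7.9, 7.47, 9.46]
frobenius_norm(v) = 10.42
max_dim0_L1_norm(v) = 13.36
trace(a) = 1.43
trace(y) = -0.58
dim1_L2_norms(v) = [5.03, 3.25, 3.12, 3.51, 4.23, 2.63, 2.92, 3.75, 1.83]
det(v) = -1006.32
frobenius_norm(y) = 2.70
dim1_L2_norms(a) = [5.48, 3.67, 3.24, 2.36, 4.45, 3.07, 2.78, 3.76, 1.88]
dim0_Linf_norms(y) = [0.67, 0.56, 0.36, 0.4, 0.66, 0.71, 0.49, 0.58, 0.42]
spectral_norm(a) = 8.04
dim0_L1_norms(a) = [12.56, 8.41, 3.63, 7.17, 9.58, 11.45, 7.55, 11.12, 5.18]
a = v @ y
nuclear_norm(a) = 23.63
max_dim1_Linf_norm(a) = 3.13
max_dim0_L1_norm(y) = 2.87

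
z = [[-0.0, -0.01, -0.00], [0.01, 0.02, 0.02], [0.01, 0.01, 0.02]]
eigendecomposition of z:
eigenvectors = [[0.27, -0.89, 0.71], [-0.80, -0.00, -0.71], [-0.53, 0.45, -0.0]]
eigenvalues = [0.03, 0.0, 0.01]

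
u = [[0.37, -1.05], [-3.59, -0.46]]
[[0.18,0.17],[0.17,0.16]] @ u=[[-0.54,-0.27], [-0.51,-0.25]]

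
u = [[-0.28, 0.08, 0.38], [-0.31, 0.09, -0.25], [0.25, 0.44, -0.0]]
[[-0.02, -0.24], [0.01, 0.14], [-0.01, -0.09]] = u@ [[-0.00, -0.02],[-0.02, -0.20],[-0.06, -0.60]]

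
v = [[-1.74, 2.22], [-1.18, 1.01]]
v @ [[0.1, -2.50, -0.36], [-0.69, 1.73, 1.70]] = [[-1.71, 8.19, 4.40], [-0.81, 4.70, 2.14]]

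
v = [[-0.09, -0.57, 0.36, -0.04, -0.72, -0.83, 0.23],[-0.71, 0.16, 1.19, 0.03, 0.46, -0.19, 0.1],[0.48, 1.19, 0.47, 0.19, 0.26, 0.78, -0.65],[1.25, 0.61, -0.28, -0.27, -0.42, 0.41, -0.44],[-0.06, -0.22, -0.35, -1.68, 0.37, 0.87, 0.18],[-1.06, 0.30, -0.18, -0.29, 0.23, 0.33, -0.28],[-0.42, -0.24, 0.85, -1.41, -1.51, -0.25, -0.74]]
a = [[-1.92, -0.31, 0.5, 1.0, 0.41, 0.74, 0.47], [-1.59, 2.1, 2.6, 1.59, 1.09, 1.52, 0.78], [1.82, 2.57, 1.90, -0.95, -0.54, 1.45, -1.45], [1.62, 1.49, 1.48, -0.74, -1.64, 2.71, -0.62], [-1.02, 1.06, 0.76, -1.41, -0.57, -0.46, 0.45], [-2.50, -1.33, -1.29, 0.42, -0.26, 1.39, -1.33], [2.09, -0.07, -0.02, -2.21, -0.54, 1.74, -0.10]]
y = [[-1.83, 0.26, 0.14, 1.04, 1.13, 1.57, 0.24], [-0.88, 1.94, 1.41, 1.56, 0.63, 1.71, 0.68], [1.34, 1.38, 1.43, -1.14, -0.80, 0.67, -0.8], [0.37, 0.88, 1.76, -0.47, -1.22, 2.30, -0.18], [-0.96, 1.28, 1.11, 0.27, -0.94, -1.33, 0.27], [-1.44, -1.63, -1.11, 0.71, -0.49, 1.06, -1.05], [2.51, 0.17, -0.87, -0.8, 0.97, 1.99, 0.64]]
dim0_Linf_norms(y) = [2.51, 1.94, 1.76, 1.56, 1.22, 2.3, 1.05]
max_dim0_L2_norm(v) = 2.24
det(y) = 57.59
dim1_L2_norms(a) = [2.44, 4.51, 4.35, 4.24, 2.34, 3.69, 3.55]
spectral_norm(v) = 2.65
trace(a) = 2.06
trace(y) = 1.83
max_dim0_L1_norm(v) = 4.07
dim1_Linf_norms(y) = [1.83, 1.94, 1.43, 2.3, 1.33, 1.63, 2.51]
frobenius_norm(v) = 4.57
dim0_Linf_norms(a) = [2.5, 2.57, 2.6, 2.21, 1.64, 2.71, 1.45]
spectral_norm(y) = 4.96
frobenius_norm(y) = 8.33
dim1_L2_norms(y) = [2.88, 3.57, 2.96, 3.32, 2.57, 2.99, 3.61]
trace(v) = 0.23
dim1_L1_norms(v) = [2.84, 2.84, 4.02, 3.68, 3.73, 2.67, 5.42]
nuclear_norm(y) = 18.11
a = v + y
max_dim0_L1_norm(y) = 10.63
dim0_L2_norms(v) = [1.9, 1.53, 1.65, 2.24, 1.86, 1.56, 1.16]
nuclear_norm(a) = 20.84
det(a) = 109.74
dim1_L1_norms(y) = [6.21, 8.81, 7.56, 7.18, 6.16, 7.49, 7.95]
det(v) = -0.25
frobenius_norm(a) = 9.74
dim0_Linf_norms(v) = [1.25, 1.19, 1.19, 1.68, 1.51, 0.87, 0.74]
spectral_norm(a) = 6.74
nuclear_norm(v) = 10.04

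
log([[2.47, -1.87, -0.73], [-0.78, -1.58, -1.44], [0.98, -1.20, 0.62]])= [[0.92+0.07j, -0.06+1.17j, 0.09+0.59j], [-0.30+0.16j, (0.87+2.71j), 0.35+1.37j], [0.59+0.04j, (-0.07+0.72j), (0.13+0.37j)]]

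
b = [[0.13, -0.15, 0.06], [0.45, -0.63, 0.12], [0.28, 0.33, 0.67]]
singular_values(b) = [0.81, 0.8, 0.0]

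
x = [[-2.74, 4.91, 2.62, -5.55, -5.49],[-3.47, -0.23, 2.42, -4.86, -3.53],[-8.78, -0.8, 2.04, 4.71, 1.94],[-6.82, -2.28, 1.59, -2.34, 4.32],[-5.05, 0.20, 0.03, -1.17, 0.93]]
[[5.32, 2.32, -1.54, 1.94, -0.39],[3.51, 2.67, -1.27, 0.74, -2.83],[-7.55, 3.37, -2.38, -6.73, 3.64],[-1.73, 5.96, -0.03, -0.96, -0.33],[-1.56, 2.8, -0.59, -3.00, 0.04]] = x @ [[0.47, -0.38, 0.21, 0.82, -0.03], [0.11, 0.09, 0.01, 0.18, 0.67], [0.33, 0.48, -0.14, 1.1, 0.4], [-0.79, -0.37, -0.17, -0.54, 0.51], [-0.15, 0.45, 0.29, 0.47, 0.36]]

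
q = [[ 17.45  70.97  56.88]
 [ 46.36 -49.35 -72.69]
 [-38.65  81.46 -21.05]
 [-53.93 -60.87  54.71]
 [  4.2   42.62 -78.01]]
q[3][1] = -60.87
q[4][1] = 42.62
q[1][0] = 46.36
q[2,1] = 81.46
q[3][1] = -60.87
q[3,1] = -60.87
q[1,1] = -49.35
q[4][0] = 4.2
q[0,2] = 56.88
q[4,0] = 4.2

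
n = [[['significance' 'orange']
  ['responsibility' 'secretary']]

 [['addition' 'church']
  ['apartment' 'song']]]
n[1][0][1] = 'church'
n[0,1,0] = 'responsibility'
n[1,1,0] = 'apartment'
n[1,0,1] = 'church'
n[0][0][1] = 'orange'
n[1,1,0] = 'apartment'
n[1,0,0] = 'addition'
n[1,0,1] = 'church'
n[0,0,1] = 'orange'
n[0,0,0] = 'significance'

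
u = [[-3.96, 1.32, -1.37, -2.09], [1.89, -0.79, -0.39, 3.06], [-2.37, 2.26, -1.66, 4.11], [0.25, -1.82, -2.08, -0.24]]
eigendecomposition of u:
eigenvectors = [[0.77+0.00j,(-0.53+0j),-0.15-0.05j,(-0.15+0.05j)], [-0.30+0.00j,(-0.65+0j),(0.36+0.23j),(0.36-0.23j)], [(0.55+0j),0.49+0.00j,(0.7+0j),(0.7-0j)], [0.07+0.00j,(0.24+0j),(-0.08+0.54j),(-0.08-0.54j)]]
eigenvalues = [(-5.66+0j), (-0.1+0j), (-0.45+4.05j), (-0.45-4.05j)]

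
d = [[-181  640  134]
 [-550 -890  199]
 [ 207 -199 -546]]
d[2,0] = 207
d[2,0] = 207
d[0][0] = -181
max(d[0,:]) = 640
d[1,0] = -550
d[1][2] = 199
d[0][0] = -181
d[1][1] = -890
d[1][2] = 199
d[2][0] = 207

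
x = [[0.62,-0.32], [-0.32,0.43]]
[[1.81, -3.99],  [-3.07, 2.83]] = x@ [[-1.24, -4.92],  [-8.06, 2.93]]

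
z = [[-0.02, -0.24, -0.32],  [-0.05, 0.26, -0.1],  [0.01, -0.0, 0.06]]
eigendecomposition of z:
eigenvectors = [[-0.59+0.00j,0.98+0.00j,0.98-0.00j], [0.81+0.00j,0.13-0.01j,0.13+0.01j], [(-0.02+0j),-0.16-0.03j,(-0.16+0.03j)]]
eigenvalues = [(0.3+0j), 0.01j, -0.01j]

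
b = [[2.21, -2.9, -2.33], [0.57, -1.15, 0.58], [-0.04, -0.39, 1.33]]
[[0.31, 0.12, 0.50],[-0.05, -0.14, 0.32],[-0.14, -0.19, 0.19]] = b@[[0.21,-0.03,0.16], [0.11,0.04,-0.14], [-0.07,-0.13,0.11]]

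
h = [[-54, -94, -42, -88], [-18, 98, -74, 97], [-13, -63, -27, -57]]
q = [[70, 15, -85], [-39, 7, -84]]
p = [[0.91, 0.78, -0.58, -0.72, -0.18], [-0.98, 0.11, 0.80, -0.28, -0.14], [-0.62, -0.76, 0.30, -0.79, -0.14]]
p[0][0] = 0.914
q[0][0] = 70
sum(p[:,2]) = 0.5170000000000001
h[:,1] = [-94, 98, -63]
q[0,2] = -85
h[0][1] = -94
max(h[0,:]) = -42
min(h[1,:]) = -74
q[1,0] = -39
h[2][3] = -57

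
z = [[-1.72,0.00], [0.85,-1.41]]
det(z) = 2.425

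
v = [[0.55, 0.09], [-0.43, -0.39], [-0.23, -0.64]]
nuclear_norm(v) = 1.40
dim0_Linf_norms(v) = [0.55, 0.64]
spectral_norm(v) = 0.96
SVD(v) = [[-0.46, -0.77], [0.60, 0.09], [0.65, -0.64]] @ diag([0.9590351397971986, 0.43629302152815597]) @ [[-0.69,-0.72],[-0.72,0.69]]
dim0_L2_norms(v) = [0.74, 0.75]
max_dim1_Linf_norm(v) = 0.64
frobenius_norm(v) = 1.05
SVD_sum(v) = [[0.31,0.32], [-0.4,-0.42], [-0.43,-0.45]] + [[0.24, -0.23], [-0.03, 0.03], [0.2, -0.19]]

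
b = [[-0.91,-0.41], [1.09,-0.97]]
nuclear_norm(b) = 2.41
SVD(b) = [[-0.39, 0.92], [0.92, 0.39]] @ diag([1.5438599439746963, 0.8612180173396559]) @ [[0.88, -0.47], [-0.47, -0.88]]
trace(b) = -1.88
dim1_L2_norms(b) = [1.0, 1.46]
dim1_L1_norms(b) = [1.32, 2.06]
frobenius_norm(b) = 1.77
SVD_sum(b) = [[-0.54, 0.29], [1.25, -0.67]] + [[-0.37,-0.70],  [-0.16,-0.30]]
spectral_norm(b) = 1.54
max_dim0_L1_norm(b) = 2.0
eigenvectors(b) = [[0.02+0.52j,0.02-0.52j], [0.85+0.00j,0.85-0.00j]]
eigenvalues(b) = [(-0.94+0.67j), (-0.94-0.67j)]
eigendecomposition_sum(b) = [[(-0.46+0.36j), -0.21-0.29j], [(0.55+0.77j), (-0.48+0.31j)]] + [[-0.46-0.36j, (-0.21+0.29j)],[(0.55-0.77j), -0.48-0.31j]]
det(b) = 1.33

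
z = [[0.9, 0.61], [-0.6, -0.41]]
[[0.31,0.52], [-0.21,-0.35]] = z @[[0.25, 0.14], [0.14, 0.64]]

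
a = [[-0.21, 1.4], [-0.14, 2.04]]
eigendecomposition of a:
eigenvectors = [[-1.0, -0.54], [-0.06, -0.84]]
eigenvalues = [-0.12, 1.95]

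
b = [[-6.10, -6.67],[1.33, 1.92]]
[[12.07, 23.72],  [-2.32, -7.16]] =b@[[-2.7, 0.77], [0.66, -4.26]]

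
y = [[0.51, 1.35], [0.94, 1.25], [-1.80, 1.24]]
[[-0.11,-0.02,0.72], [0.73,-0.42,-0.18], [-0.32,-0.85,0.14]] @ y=[[-1.37, 0.72],  [0.30, 0.24],  [-1.21, -1.32]]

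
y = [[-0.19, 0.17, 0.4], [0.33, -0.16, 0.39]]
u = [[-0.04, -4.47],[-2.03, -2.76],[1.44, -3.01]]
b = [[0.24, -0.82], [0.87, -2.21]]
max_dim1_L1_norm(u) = 4.79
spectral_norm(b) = 2.52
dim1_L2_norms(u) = [4.47, 3.43, 3.34]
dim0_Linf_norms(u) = [2.03, 4.47]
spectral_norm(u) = 6.06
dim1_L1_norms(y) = [0.76, 0.88]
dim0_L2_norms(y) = [0.38, 0.23, 0.56]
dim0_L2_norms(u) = [2.49, 6.05]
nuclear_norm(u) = 8.54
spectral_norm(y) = 0.57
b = y @ u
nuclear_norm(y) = 1.00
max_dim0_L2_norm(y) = 0.56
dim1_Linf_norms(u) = [4.47, 2.76, 3.01]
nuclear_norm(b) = 2.60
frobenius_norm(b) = 2.52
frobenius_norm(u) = 6.55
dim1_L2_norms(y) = [0.47, 0.54]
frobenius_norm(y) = 0.72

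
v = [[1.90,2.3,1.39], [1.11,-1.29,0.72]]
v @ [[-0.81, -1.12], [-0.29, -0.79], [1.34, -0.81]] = [[-0.34, -5.07], [0.44, -0.81]]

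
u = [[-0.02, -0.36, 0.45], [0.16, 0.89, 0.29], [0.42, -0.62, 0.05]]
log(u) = [[(-0.69+1.83j), -0.55-0.26j, 0.19-1.61j], [(0.24+0.11j), 0.06-0.02j, 0.36-0.10j], [0.18-1.51j, (-0.77+0.22j), -0.72+1.33j]]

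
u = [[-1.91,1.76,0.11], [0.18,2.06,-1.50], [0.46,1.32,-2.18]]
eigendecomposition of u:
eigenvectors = [[-0.84, 0.71, -0.44], [0.20, 0.27, -0.83], [0.51, 0.65, -0.35]]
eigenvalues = [-2.41, -1.15, 1.52]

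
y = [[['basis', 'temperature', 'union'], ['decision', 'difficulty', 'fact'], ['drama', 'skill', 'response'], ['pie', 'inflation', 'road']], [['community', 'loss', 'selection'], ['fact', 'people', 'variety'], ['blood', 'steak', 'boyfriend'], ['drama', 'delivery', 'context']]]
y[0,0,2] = 'union'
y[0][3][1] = 'inflation'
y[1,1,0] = 'fact'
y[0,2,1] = 'skill'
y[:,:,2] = [['union', 'fact', 'response', 'road'], ['selection', 'variety', 'boyfriend', 'context']]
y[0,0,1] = 'temperature'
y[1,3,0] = 'drama'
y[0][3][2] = 'road'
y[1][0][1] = 'loss'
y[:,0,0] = ['basis', 'community']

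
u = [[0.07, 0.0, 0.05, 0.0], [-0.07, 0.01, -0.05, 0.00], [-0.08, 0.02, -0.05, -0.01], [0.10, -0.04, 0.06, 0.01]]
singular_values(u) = [0.2, 0.03, 0.01, 0.0]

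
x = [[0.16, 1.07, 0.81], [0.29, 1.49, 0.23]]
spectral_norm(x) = 1.98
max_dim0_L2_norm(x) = 1.83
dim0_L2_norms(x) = [0.33, 1.83, 0.84]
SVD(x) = [[-0.65, -0.76], [-0.76, 0.65]] @ diag([1.9844406097824845, 0.4956767759801961]) @ [[-0.16, -0.92, -0.35], [0.14, 0.33, -0.93]]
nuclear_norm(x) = 2.48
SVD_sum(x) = [[0.21, 1.20, 0.46],  [0.25, 1.38, 0.53]] + [[-0.05,-0.13,0.35], [0.04,0.11,-0.30]]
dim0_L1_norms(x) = [0.45, 2.56, 1.04]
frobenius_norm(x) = 2.05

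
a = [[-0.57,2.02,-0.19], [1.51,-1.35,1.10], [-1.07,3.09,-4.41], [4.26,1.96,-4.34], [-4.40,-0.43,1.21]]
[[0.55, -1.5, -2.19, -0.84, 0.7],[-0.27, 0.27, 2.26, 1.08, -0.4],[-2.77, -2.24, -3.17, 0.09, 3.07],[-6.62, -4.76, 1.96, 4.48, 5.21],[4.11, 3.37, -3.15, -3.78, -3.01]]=a @ [[-0.70,  -0.67,  0.78,  0.78,  0.5],[0.16,  -0.93,  -0.87,  -0.23,  0.44],[0.91,  0.02,  -0.08,  -0.37,  -0.51]]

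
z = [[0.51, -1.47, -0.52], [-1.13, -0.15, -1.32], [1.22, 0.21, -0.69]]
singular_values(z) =[1.81, 1.76, 1.17]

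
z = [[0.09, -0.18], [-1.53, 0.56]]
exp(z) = [[1.28, -0.26], [-2.24, 1.96]]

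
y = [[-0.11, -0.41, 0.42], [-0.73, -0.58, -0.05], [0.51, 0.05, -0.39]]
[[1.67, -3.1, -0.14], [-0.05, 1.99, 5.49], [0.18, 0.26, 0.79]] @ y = [[2.01, 1.11, 0.91], [1.35, -0.86, -2.26], [0.19, -0.19, -0.25]]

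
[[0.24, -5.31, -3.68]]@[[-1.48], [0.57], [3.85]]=[[-17.55]]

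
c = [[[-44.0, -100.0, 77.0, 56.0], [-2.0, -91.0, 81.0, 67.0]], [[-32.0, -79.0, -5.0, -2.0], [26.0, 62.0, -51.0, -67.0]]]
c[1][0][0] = -32.0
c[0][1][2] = 81.0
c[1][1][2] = -51.0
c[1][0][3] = -2.0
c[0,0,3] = 56.0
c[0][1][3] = 67.0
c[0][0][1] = -100.0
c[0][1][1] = -91.0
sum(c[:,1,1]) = -29.0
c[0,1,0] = -2.0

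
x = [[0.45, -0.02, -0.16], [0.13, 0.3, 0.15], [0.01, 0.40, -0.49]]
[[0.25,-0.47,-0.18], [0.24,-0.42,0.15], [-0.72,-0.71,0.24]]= x @ [[0.99, -0.95, -0.36], [-0.26, -1.22, 0.65], [1.27, 0.44, 0.03]]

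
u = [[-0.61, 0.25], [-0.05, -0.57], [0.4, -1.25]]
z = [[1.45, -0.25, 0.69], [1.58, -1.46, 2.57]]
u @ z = [[-0.49, -0.21, 0.22], [-0.97, 0.84, -1.50], [-1.4, 1.72, -2.94]]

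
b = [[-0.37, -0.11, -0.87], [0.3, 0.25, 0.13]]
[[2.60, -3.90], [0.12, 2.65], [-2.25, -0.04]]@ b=[[-2.13, -1.26, -2.77],[0.75, 0.65, 0.24],[0.82, 0.24, 1.95]]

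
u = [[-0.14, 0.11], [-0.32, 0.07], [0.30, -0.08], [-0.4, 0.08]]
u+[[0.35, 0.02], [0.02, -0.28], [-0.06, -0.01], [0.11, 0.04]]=[[0.21, 0.13],[-0.3, -0.21],[0.24, -0.09],[-0.29, 0.12]]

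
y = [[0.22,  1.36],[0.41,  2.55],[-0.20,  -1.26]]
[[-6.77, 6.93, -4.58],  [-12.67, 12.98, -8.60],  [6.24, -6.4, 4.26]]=y @ [[-7.76, 5.16, 4.65], [-3.72, 4.26, -4.12]]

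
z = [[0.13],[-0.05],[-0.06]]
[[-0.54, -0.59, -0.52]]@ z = [[-0.01]]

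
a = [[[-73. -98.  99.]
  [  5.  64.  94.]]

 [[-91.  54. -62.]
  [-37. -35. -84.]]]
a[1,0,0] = -91.0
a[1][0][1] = 54.0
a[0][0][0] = -73.0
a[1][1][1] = -35.0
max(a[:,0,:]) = 99.0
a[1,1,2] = -84.0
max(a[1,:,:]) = 54.0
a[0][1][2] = 94.0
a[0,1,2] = 94.0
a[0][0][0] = -73.0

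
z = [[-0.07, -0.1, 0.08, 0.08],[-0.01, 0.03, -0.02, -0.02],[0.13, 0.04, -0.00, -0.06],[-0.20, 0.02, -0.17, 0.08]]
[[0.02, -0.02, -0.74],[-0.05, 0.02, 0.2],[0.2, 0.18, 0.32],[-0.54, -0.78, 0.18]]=z @[[1.9, -0.28, 0.42], [1.88, 1.24, 5.22], [2.17, 3.77, -1.40], [2.09, -2.71, -1.0]]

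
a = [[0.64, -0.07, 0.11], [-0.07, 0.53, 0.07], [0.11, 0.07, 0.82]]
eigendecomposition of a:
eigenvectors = [[0.5, 0.77, 0.39], [0.81, -0.58, 0.1], [-0.31, -0.27, 0.91]]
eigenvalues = [0.46, 0.65, 0.88]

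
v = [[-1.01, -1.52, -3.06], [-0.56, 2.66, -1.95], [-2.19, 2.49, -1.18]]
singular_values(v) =[4.79, 3.42, 1.27]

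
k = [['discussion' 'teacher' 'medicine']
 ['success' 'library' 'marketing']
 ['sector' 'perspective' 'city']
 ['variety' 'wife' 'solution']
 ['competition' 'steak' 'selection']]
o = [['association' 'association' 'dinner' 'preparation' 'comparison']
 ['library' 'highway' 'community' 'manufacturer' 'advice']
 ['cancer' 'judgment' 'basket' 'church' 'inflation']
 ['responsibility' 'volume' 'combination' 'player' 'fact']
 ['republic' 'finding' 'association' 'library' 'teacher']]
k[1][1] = 'library'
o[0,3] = 'preparation'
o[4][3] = 'library'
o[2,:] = ['cancer', 'judgment', 'basket', 'church', 'inflation']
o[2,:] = ['cancer', 'judgment', 'basket', 'church', 'inflation']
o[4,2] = 'association'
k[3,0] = 'variety'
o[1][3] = 'manufacturer'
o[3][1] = 'volume'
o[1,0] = 'library'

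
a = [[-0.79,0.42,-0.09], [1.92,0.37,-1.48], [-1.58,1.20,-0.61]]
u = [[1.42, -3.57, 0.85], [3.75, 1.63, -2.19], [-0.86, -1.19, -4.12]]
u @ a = [[-9.32, 0.30, 4.64],[3.63, -0.45, -1.41],[4.90, -5.75, 4.35]]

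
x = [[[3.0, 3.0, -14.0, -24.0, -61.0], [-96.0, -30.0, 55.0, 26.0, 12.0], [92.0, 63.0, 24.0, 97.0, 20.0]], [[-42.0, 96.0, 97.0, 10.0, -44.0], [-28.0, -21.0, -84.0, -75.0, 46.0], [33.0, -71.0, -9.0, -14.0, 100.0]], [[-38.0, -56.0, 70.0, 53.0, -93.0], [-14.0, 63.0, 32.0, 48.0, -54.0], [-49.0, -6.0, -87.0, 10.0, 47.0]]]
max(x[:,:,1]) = 96.0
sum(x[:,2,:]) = 250.0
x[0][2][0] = 92.0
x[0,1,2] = 55.0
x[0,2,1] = 63.0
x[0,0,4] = -61.0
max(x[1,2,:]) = 100.0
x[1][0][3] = 10.0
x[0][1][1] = -30.0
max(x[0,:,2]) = 55.0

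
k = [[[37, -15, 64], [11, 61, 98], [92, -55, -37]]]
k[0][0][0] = 37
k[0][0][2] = 64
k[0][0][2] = 64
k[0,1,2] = 98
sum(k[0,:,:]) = 256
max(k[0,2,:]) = 92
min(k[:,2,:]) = -55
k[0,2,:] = [92, -55, -37]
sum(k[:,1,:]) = 170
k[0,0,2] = 64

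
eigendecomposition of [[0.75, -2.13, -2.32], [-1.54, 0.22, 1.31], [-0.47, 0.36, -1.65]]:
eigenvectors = [[-0.80, 0.65, 0.63], [0.58, 0.75, -0.02], [0.14, -0.11, 0.78]]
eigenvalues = [2.67, -1.31, -2.04]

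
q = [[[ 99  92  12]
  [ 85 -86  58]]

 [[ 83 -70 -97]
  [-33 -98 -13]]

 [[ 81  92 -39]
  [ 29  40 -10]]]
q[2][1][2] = -10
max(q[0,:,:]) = 99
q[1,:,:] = [[83, -70, -97], [-33, -98, -13]]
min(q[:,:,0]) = -33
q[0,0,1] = 92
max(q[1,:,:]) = 83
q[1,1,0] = -33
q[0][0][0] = 99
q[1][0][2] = -97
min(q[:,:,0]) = -33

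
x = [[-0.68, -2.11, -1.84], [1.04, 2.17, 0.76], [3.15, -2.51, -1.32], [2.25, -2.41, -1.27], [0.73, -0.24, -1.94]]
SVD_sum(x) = [[1.04, -1.45, -0.96],[-0.71, 0.98, 0.65],[2.08, -2.89, -1.92],[1.79, -2.49, -1.65],[0.75, -1.05, -0.7]] + [[-1.73, -0.84, -0.6], [1.74, 0.85, 0.61], [1.08, 0.53, 0.38], [0.47, 0.23, 0.16], [-0.05, -0.02, -0.02]] + [[0.01, 0.18, -0.27], [0.01, 0.34, -0.5], [-0.0, -0.15, 0.22], [-0.00, -0.15, 0.22], [0.02, 0.83, -1.23]]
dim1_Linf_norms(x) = [2.11, 2.17, 3.15, 2.41, 1.94]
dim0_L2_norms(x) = [4.13, 4.62, 3.33]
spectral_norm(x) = 6.05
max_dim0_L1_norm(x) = 9.44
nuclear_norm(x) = 10.90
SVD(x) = [[0.34, -0.64, -0.20], [-0.23, 0.64, -0.36], [0.67, 0.4, 0.16], [0.58, 0.17, 0.16], [0.24, -0.02, -0.88]] @ diag([6.0504876603495426, 3.1701286818671317, 1.6771056056078482]) @ [[0.51, -0.71, -0.47], [0.86, 0.42, 0.3], [-0.02, -0.56, 0.83]]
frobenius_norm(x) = 7.03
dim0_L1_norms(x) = [7.85, 9.44, 7.13]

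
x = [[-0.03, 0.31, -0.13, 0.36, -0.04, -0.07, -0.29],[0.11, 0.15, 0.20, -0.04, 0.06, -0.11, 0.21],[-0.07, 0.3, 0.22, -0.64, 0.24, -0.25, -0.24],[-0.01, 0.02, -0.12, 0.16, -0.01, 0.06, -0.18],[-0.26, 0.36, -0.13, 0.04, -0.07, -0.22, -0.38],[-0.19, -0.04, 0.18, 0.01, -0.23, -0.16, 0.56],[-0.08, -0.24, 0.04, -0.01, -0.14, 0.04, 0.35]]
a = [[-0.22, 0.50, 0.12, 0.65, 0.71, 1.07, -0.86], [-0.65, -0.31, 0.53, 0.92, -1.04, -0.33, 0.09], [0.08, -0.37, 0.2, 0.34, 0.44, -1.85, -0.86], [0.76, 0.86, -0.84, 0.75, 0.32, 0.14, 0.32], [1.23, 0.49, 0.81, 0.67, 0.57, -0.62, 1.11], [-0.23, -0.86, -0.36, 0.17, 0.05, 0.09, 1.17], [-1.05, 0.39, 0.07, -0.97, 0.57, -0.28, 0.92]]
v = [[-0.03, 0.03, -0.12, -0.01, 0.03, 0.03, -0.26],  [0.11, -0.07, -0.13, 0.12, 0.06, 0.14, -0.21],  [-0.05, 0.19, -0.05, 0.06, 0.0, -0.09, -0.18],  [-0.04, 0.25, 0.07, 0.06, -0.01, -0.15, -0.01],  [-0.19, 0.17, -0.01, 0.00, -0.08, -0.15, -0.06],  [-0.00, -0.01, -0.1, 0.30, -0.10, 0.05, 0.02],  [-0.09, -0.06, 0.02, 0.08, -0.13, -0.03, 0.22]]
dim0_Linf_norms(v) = [0.19, 0.25, 0.13, 0.3, 0.13, 0.15, 0.26]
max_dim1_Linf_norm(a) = 1.85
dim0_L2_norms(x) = [0.36, 0.63, 0.41, 0.75, 0.37, 0.4, 0.89]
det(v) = -0.00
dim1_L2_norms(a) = [1.77, 1.69, 2.16, 1.68, 2.19, 1.53, 1.86]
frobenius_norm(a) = 4.90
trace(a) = 2.00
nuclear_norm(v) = 1.59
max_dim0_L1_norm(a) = 5.33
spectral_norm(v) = 0.50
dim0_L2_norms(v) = [0.25, 0.37, 0.22, 0.34, 0.19, 0.28, 0.44]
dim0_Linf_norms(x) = [0.26, 0.36, 0.22, 0.64, 0.24, 0.25, 0.56]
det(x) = 0.00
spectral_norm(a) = 2.47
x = a @ v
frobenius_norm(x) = 1.54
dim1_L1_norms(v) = [0.51, 0.84, 0.62, 0.59, 0.66, 0.58, 0.63]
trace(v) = 0.10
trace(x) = 0.62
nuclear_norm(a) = 12.27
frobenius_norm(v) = 0.82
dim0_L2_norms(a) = [1.93, 1.53, 1.35, 1.83, 1.59, 2.27, 2.24]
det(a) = -32.42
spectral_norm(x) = 1.06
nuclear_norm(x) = 2.90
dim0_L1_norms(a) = [4.22, 3.78, 2.93, 4.47, 3.7, 4.38, 5.33]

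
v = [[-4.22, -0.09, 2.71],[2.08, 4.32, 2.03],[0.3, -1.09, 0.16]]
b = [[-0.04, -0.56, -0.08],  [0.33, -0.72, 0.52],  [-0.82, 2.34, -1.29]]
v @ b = [[-2.08, 8.77, -3.21], [-0.32, 0.47, -0.54], [-0.50, 0.99, -0.80]]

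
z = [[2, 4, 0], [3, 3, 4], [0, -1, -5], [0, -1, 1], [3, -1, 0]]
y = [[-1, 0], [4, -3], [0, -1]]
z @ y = [[14, -12], [9, -13], [-4, 8], [-4, 2], [-7, 3]]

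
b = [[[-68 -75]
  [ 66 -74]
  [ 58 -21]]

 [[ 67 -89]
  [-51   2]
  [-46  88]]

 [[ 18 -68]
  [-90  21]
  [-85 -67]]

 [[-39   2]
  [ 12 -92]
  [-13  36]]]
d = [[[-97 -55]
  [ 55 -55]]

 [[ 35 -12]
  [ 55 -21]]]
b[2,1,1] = 21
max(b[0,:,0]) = 66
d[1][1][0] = 55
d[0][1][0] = 55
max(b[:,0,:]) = 67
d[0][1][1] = -55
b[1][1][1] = 2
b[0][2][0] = 58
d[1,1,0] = 55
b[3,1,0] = 12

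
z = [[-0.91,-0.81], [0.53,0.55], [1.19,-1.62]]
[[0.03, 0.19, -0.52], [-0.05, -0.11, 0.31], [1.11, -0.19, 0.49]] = z @ [[0.35, -0.19, 0.51], [-0.43, -0.02, 0.07]]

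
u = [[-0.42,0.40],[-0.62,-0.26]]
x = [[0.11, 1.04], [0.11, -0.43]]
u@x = [[-0.00, -0.61],  [-0.1, -0.53]]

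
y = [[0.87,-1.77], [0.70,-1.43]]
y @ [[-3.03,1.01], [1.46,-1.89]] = [[-5.22, 4.22], [-4.21, 3.41]]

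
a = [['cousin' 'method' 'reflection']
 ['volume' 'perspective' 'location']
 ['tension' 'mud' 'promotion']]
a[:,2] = ['reflection', 'location', 'promotion']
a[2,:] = ['tension', 'mud', 'promotion']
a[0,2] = 'reflection'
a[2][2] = 'promotion'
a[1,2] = 'location'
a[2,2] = 'promotion'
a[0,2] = 'reflection'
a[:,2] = ['reflection', 'location', 'promotion']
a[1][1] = 'perspective'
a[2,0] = 'tension'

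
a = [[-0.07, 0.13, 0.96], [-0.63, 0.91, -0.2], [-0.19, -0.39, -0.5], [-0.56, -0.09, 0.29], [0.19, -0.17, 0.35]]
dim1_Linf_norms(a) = [0.96, 0.91, 0.5, 0.56, 0.35]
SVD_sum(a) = [[-0.21, 0.37, 0.81],[-0.08, 0.14, 0.30],[0.13, -0.23, -0.49],[-0.08, 0.14, 0.31],[-0.05, 0.08, 0.17]] + [[0.18, -0.21, 0.14], [-0.61, 0.73, -0.49], [-0.04, 0.05, -0.03], [-0.07, 0.09, -0.06], [0.22, -0.26, 0.18]] + [[-0.04, -0.03, 0.00],[0.06, 0.05, -0.01],[-0.28, -0.22, 0.03],[-0.41, -0.32, 0.04],[0.01, 0.01, -0.0]]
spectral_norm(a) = 1.19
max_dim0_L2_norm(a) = 1.19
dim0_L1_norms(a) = [1.64, 1.69, 2.3]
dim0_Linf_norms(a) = [0.63, 0.91, 0.96]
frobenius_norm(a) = 1.80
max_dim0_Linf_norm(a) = 0.96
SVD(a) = [[0.77, 0.26, -0.08], [0.28, -0.9, 0.12], [-0.47, -0.06, -0.55], [0.29, -0.11, -0.82], [0.17, 0.32, 0.03]] @ diag([1.1945755587206288, 1.188878165357824, 0.6320268526278855]) @ [[-0.23, 0.40, 0.89],[0.57, -0.68, 0.46],[0.79, 0.61, -0.08]]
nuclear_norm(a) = 3.02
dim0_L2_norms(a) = [0.89, 1.02, 1.19]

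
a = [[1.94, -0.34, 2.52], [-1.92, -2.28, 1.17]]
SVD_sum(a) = [[0.1, 0.11, -0.05], [-2.01, -2.26, 1.04]] + [[1.84, -0.45, 2.57], [0.09, -0.02, 0.13]]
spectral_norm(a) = 3.20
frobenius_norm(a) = 4.53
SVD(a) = [[-0.05, 1.00], [1.0, 0.05]] @ diag([3.2021492163275083, 3.198365269379519]) @ [[-0.63, -0.71, 0.33], [0.58, -0.14, 0.81]]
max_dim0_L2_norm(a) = 2.78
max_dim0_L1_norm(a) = 3.86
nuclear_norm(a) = 6.40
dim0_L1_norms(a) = [3.86, 2.62, 3.69]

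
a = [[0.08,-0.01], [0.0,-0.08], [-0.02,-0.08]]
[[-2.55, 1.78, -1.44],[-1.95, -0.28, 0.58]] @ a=[[-0.18, -0.00], [-0.17, -0.0]]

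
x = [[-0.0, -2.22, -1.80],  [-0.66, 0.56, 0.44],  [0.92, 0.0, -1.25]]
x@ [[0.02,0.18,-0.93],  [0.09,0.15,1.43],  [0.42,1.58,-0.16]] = [[-0.96, -3.18, -2.89], [0.22, 0.66, 1.34], [-0.51, -1.81, -0.66]]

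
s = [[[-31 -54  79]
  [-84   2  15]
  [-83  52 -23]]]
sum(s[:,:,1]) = 0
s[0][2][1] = 52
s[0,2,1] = 52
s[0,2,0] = -83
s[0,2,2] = -23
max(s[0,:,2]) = 79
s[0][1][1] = 2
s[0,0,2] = 79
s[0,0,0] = -31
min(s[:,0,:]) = -54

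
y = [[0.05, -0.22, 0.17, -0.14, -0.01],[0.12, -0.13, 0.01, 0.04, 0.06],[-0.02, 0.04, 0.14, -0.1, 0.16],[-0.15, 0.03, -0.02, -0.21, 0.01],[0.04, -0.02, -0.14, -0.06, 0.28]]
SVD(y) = [[-0.49, 0.76, 0.08, 0.22, -0.36], [-0.19, 0.15, 0.56, 0.12, 0.78], [-0.51, -0.0, -0.2, -0.82, 0.15], [-0.31, -0.07, -0.74, 0.45, 0.40], [-0.6, -0.63, 0.31, 0.25, -0.28]] @ diag([0.36249214819873615, 0.33799021869285234, 0.30205927335475174, 0.16738644287028023, 0.0020071586527155533]) @ [[-0.04,0.32,-0.18,0.59,-0.72],[0.12,-0.52,0.65,-0.14,-0.52],[0.66,-0.42,-0.13,0.55,0.27],[-0.09,-0.53,-0.72,-0.31,-0.30],[0.74,0.41,-0.09,-0.47,-0.23]]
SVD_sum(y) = [[0.01, -0.06, 0.03, -0.11, 0.13],[0.00, -0.02, 0.01, -0.04, 0.05],[0.01, -0.06, 0.03, -0.11, 0.13],[0.00, -0.04, 0.02, -0.07, 0.08],[0.01, -0.07, 0.04, -0.13, 0.16]] + [[0.03, -0.13, 0.17, -0.04, -0.13], [0.01, -0.03, 0.03, -0.01, -0.03], [-0.0, 0.0, -0.00, 0.00, 0.0], [-0.00, 0.01, -0.01, 0.00, 0.01], [-0.03, 0.11, -0.14, 0.03, 0.11]] + [[0.02, -0.01, -0.00, 0.01, 0.01],[0.11, -0.07, -0.02, 0.09, 0.05],[-0.04, 0.03, 0.01, -0.03, -0.02],[-0.15, 0.09, 0.03, -0.12, -0.06],[0.06, -0.04, -0.01, 0.05, 0.03]] + [[-0.0, -0.02, -0.03, -0.01, -0.01], [-0.0, -0.01, -0.01, -0.01, -0.01], [0.01, 0.07, 0.10, 0.04, 0.04], [-0.01, -0.04, -0.05, -0.02, -0.02], [-0.0, -0.02, -0.03, -0.01, -0.01]] + [[-0.0,-0.0,0.0,0.0,0.00],[0.00,0.00,-0.00,-0.0,-0.00],[0.0,0.00,-0.0,-0.0,-0.0],[0.0,0.00,-0.0,-0.0,-0.0],[-0.0,-0.0,0.0,0.00,0.00]]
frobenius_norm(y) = 0.60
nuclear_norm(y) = 1.17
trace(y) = 0.13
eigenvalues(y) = [(0.2+0.11j), (0.2-0.11j), (-0.22+0j), (-0.02+0.02j), (-0.02-0.02j)]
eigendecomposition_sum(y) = [[-0.02-0.03j, (0.03+0.02j), 0.10+0.03j, (-0+0.03j), (-0.04-0.13j)], [-0.00-0.01j, (0.01+0.01j), (0.02+0.02j), (-0+0.01j), 0.00-0.04j], [0.01-0.05j, 0.01+0.05j, 0.06+0.11j, -0.03+0.02j, (0.09-0.15j)], [(0.01+0.01j), -0.02-0.01j, (-0.04-0j), -0.00-0.01j, (0.03+0.04j)], [0.04-0.00j, -0.04+0.02j, -0.08+0.08j, -0.03-0.01j, (0.15+0.03j)]] + [[-0.02+0.03j, (0.03-0.02j), (0.1-0.03j), (-0-0.03j), -0.04+0.13j], [(-0+0.01j), (0.01-0.01j), 0.02-0.02j, -0.00-0.01j, 0.00+0.04j], [(0.01+0.05j), (0.01-0.05j), (0.06-0.11j), -0.03-0.02j, (0.09+0.15j)], [0.01-0.01j, -0.02+0.01j, (-0.04+0j), (-0+0.01j), (0.03-0.04j)], [(0.04+0j), -0.04-0.02j, -0.08-0.08j, (-0.03+0.01j), 0.15-0.03j]] + [[(0.01-0j), 0.01+0.00j, -0.00-0.00j, (0.02+0j), -0.00+0.00j], [(0.05-0j), 0.08+0.00j, -0.02-0.00j, (0.17+0j), (-0.01+0j)], [(-0.03+0j), -0.04-0.00j, (0.01+0j), -0.08-0.00j, 0.00-0.00j], [-0.10+0.00j, (-0.16-0j), (0.04+0j), -0.32-0.00j, (0.01-0j)], [-0.02+0.00j, (-0.03-0j), (0.01+0j), (-0.06-0j), -0j]] + [[(0.04+0.07j), (-0.15-0.15j), (-0.01-0.03j), -0.08-0.07j, (0.03+0.05j)], [(0.03+0.04j), (-0.11-0.08j), (-0.01-0.02j), -0.06-0.04j, (0.03+0.03j)], [-0.01-0.01j, 0.03+0.02j, 0.00+0.00j, 0.02+0.01j, (-0.01-0.01j)], [(-0.03-0.04j), (0.11+0.09j), 0.01+0.02j, (0.06+0.05j), (-0.03-0.03j)], [(-0.01-0.02j), (0.05+0.04j), 0.00+0.01j, (0.02+0.02j), -0.01-0.02j]] + [[0.04-0.07j,(-0.15+0.15j),-0.01+0.03j,-0.08+0.07j,0.03-0.05j], [0.03-0.04j,(-0.11+0.08j),(-0.01+0.02j),(-0.06+0.04j),0.03-0.03j], [(-0.01+0.01j),0.03-0.02j,-0j,(0.02-0.01j),-0.01+0.01j], [(-0.03+0.04j),0.11-0.09j,0.01-0.02j,0.06-0.05j,-0.03+0.03j], [-0.01+0.02j,(0.05-0.04j),0.00-0.01j,0.02-0.02j,-0.01+0.02j]]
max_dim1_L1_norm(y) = 0.59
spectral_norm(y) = 0.36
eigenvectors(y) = [[0.33-0.35j, (0.33+0.35j), (0.05+0j), (0.7+0j), (0.7-0j)], [(0.14-0.06j), 0.14+0.06j, (0.44+0j), 0.46-0.08j, (0.46+0.08j)], [0.64+0.00j, (0.64-0j), -0.22+0.00j, -0.12+0.03j, -0.12-0.03j], [-0.09+0.16j, -0.09-0.16j, -0.86+0.00j, (-0.48+0.05j), (-0.48-0.05j)], [0.18+0.52j, (0.18-0.52j), -0.15+0.00j, (-0.21+0j), (-0.21-0j)]]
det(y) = -0.00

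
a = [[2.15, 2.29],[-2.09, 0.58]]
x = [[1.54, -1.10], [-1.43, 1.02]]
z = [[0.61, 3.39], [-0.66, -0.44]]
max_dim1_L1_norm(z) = 4.0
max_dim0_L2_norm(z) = 3.42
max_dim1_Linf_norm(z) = 3.39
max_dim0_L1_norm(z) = 3.83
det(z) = 1.97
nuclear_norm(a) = 5.16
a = z + x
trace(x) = 2.56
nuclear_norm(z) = 4.05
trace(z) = 0.17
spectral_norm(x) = 2.58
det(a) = 6.03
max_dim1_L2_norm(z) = 3.44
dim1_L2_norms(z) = [3.44, 0.79]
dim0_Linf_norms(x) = [1.54, 1.1]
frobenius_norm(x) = 2.58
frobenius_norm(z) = 3.53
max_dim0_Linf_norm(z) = 3.39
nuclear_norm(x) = 2.58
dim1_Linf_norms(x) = [1.54, 1.43]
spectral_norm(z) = 3.49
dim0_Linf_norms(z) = [0.66, 3.39]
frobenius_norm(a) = 3.82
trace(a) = 2.73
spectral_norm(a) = 3.37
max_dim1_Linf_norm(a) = 2.29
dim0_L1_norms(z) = [1.27, 3.83]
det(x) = -0.00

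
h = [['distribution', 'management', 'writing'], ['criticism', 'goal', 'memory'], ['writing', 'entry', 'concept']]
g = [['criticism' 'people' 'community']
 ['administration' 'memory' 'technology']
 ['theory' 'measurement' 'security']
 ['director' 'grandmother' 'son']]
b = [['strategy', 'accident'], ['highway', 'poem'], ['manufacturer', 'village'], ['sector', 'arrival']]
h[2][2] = 'concept'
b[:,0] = ['strategy', 'highway', 'manufacturer', 'sector']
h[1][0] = 'criticism'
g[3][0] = 'director'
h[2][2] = 'concept'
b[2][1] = 'village'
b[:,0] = ['strategy', 'highway', 'manufacturer', 'sector']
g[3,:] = ['director', 'grandmother', 'son']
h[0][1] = 'management'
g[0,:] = ['criticism', 'people', 'community']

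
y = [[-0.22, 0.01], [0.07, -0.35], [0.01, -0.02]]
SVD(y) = [[0.22, 0.97], [-0.97, 0.22], [-0.06, -0.01]] @ diag([0.363572078707398, 0.21027444824414973]) @ [[-0.32,0.95], [-0.95,-0.32]]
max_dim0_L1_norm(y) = 0.38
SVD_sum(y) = [[-0.03, 0.08], [0.11, -0.33], [0.01, -0.02]] + [[-0.19, -0.07], [-0.04, -0.02], [0.0, 0.00]]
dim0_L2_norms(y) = [0.23, 0.35]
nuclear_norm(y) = 0.57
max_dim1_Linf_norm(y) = 0.35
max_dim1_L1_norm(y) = 0.42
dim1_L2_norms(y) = [0.22, 0.36, 0.02]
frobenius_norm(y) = 0.42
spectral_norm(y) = 0.36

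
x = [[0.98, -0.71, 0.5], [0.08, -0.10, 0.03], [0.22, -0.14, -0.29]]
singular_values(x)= [1.32, 0.37, 0.03]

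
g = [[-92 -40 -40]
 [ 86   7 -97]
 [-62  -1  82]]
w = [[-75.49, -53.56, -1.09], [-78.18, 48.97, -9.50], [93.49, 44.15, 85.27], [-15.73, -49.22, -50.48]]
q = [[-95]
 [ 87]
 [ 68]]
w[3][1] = -49.22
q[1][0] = 87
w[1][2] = -9.5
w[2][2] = 85.27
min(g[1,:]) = -97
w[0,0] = -75.49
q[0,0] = -95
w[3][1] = -49.22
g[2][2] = 82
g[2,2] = 82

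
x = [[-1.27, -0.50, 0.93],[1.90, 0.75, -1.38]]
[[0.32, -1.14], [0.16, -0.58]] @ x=[[-2.57, -1.01, 1.87], [-1.31, -0.52, 0.95]]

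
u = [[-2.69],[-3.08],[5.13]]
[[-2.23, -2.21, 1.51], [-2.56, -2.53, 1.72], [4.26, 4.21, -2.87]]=u @ [[0.83, 0.82, -0.56]]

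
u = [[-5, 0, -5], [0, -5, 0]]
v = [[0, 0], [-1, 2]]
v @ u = [[0, 0, 0], [5, -10, 5]]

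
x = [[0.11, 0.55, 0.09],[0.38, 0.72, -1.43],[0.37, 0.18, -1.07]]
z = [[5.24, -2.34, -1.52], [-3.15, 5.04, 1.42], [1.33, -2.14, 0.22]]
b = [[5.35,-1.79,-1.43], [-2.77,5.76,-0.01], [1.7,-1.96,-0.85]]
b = x + z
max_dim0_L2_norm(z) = 6.26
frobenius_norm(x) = 2.08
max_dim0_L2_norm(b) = 6.34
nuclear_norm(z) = 11.75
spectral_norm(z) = 8.49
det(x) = -0.14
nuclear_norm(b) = 12.37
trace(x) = -0.24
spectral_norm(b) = 8.36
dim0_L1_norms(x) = [0.86, 1.45, 2.59]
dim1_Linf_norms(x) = [0.55, 1.43, 1.07]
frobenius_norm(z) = 8.89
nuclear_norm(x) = 2.71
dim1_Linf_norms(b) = [5.35, 5.76, 1.96]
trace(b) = 10.26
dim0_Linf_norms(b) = [5.35, 5.76, 1.43]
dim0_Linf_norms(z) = [5.24, 5.04, 1.52]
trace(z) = 10.50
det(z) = 15.64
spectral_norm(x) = 1.99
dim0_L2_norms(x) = [0.54, 0.92, 1.79]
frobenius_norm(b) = 9.07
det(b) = -15.81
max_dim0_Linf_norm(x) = 1.43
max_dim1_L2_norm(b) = 6.39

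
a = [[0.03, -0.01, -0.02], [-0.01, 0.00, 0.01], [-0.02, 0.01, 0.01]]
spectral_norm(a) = 0.05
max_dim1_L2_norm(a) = 0.04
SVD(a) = [[-0.81, 0.14, 0.58], [0.29, -0.77, 0.58], [0.52, 0.63, 0.58]] @ diag([0.0464575131106459, 0.006457513110645908, 4.677057167621992e-19]) @ [[-0.81,0.29,0.52],[-0.14,0.77,-0.63],[-0.58,-0.58,-0.58]]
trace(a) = 0.04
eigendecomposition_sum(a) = [[0.03, -0.01, -0.02], [-0.01, 0.00, 0.01], [-0.02, 0.01, 0.01]] + [[0.00, 0.00, 0.00], [0.0, 0.00, 0.0], [0.00, 0.0, 0.00]] + [[-0.00, 0.0, -0.00],[0.0, -0.0, 0.0],[-0.0, 0.0, -0.00]]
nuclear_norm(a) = 0.05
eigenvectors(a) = [[0.81, -0.58, 0.14], [-0.29, -0.58, -0.77], [-0.52, -0.58, 0.63]]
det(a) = 0.00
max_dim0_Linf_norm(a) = 0.03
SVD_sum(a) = [[0.03,-0.01,-0.02], [-0.01,0.0,0.01], [-0.02,0.01,0.01]] + [[-0.00, 0.00, -0.0], [0.00, -0.0, 0.00], [-0.0, 0.0, -0.00]] + [[-0.00, -0.00, -0.0], [-0.00, -0.00, -0.00], [-0.0, -0.00, -0.00]]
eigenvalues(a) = [0.05, 0.0, -0.01]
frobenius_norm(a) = 0.05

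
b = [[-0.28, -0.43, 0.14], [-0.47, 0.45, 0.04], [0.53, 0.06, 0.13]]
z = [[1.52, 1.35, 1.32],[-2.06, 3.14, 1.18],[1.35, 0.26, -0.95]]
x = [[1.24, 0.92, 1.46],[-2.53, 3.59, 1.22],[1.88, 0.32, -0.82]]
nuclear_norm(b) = 1.57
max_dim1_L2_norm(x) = 4.56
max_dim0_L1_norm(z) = 4.93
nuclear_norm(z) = 7.72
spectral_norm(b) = 0.77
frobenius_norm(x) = 5.44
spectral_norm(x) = 4.70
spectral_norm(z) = 4.09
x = b + z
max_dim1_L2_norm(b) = 0.65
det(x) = -14.97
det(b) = -0.09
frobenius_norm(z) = 4.92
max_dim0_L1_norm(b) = 1.28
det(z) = -11.79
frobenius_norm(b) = 1.00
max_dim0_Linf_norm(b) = 0.53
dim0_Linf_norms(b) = [0.53, 0.45, 0.14]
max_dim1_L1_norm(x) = 7.34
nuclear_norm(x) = 8.42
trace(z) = 3.71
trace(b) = 0.30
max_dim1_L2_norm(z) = 3.94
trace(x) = 4.01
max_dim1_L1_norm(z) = 6.38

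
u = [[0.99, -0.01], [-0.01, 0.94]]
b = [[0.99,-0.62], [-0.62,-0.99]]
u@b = [[0.99, -0.6], [-0.59, -0.92]]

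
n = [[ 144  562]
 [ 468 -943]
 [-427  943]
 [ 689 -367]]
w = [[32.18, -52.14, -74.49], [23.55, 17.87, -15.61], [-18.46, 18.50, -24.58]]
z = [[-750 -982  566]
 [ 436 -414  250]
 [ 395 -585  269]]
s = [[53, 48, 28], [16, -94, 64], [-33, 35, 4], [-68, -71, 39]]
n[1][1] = -943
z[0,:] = [-750, -982, 566]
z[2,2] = 269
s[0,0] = 53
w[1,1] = 17.87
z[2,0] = 395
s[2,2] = 4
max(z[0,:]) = 566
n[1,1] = -943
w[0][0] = 32.18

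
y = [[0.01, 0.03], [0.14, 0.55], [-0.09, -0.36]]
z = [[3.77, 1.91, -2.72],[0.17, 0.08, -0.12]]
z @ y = [[0.55, 2.14], [0.02, 0.09]]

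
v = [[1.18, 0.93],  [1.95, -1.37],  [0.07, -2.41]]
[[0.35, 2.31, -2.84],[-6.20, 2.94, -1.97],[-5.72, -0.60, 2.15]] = v@[[-1.54, 1.72, -1.67],[2.33, 0.30, -0.94]]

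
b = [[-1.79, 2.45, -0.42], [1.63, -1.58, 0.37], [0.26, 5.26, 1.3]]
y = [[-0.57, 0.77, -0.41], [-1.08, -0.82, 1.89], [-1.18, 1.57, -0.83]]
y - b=[[1.22, -1.68, 0.01], [-2.71, 0.76, 1.52], [-1.44, -3.69, -2.13]]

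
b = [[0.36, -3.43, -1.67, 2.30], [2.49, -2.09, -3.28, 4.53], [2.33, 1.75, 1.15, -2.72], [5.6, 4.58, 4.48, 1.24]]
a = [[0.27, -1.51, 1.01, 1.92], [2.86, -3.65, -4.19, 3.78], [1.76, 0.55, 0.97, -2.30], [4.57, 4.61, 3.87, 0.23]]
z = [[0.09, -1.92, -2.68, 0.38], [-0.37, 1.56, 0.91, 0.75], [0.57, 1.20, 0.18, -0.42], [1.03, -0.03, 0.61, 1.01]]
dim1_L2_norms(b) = [4.47, 6.47, 4.15, 8.6]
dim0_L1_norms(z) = [2.06, 4.71, 4.38, 2.56]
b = a + z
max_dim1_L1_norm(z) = 5.07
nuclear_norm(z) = 7.52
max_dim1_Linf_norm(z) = 2.68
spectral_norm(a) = 8.91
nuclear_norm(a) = 19.48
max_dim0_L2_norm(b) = 6.57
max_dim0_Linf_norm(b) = 5.6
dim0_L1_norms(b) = [10.78, 11.85, 10.58, 10.79]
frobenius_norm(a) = 11.28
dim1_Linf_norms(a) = [1.92, 4.19, 2.3, 4.61]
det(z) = 6.73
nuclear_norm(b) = 20.64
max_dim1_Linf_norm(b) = 5.6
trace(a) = -2.18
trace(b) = 0.66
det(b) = 235.43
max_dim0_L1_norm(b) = 11.85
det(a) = 256.66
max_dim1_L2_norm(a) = 7.56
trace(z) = 2.84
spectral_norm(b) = 9.73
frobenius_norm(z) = 4.41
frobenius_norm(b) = 12.37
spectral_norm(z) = 3.84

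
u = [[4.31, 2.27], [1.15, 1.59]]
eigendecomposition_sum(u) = [[4.16,2.72], [1.38,0.90]] + [[0.15, -0.45], [-0.23, 0.69]]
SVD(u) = [[-0.94,-0.35], [-0.35,0.94]] @ diag([5.18756199375652, 0.8178022749619052]) @ [[-0.86, -0.52], [-0.52, 0.86]]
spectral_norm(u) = 5.19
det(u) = 4.24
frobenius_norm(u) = 5.25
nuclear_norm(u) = 6.01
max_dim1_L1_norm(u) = 6.58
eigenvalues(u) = [5.06, 0.84]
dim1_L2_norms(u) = [4.87, 1.96]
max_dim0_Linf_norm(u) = 4.31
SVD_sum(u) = [[4.16, 2.51], [1.55, 0.93]] + [[0.15, -0.24], [-0.40, 0.66]]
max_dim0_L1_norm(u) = 5.46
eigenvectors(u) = [[0.95,  -0.55], [0.31,  0.84]]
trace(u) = 5.90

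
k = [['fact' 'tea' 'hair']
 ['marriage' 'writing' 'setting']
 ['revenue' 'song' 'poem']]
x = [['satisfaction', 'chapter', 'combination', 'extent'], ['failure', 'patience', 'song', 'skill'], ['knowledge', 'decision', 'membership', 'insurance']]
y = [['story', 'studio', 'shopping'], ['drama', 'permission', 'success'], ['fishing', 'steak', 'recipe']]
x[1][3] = 'skill'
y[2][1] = 'steak'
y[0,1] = 'studio'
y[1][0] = 'drama'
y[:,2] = ['shopping', 'success', 'recipe']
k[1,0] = 'marriage'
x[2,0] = 'knowledge'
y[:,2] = ['shopping', 'success', 'recipe']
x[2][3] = 'insurance'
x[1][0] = 'failure'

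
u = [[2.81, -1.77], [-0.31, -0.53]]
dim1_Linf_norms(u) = [2.81, 0.53]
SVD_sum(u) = [[2.81, -1.77], [0.02, -0.01]] + [[0.0, 0.00],[-0.33, -0.52]]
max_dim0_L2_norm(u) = 2.83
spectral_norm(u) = 3.32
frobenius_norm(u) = 3.38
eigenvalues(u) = [2.97, -0.69]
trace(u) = 2.28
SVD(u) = [[-1.0,-0.01], [-0.01,1.0]] @ diag([3.321057272396177, 0.6136599982600005]) @ [[-0.85,0.53],[-0.53,-0.85]]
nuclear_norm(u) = 3.93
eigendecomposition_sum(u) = [[2.84, -1.44], [-0.25, 0.13]] + [[-0.03,-0.33],[-0.06,-0.66]]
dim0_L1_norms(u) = [3.12, 2.3]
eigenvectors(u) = [[1.00, 0.45], [-0.09, 0.89]]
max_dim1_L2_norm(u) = 3.32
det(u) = -2.04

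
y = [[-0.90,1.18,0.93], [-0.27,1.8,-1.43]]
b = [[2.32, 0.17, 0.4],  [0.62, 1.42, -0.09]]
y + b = [[1.42, 1.35, 1.33], [0.35, 3.22, -1.52]]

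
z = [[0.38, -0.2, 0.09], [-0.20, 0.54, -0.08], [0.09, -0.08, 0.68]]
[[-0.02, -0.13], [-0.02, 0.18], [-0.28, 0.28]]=z @ [[0.0, -0.32], [-0.1, 0.28], [-0.42, 0.49]]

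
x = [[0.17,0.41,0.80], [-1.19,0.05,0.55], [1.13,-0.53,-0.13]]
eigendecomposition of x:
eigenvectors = [[(-0.59+0j), (0.19-0.3j), 0.19+0.30j], [(0.31+0j), 0.79+0.00j, (0.79-0j)], [(-0.75+0j), -0.29+0.40j, -0.29-0.40j]]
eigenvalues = [(0.97+0j), (-0.44+0.72j), (-0.44-0.72j)]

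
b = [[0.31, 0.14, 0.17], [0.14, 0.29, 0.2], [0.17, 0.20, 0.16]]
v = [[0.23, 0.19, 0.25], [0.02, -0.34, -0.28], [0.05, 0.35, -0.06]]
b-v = [[0.08, -0.05, -0.08],[0.12, 0.63, 0.48],[0.12, -0.15, 0.22]]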